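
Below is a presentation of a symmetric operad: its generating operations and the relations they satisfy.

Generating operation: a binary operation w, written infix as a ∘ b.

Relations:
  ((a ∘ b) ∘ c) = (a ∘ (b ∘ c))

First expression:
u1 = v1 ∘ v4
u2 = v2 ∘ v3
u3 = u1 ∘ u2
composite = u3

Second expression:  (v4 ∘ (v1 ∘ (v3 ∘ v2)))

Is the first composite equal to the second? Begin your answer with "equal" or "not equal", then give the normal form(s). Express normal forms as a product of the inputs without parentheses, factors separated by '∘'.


not equal; the first gives v1 ∘ v4 ∘ v2 ∘ v3 and the second v4 ∘ v1 ∘ v3 ∘ v2

Reducing the first expression gives v1 ∘ v4 ∘ v2 ∘ v3
Reducing the second expression gives v4 ∘ v1 ∘ v3 ∘ v2
The normal forms differ: not equal.


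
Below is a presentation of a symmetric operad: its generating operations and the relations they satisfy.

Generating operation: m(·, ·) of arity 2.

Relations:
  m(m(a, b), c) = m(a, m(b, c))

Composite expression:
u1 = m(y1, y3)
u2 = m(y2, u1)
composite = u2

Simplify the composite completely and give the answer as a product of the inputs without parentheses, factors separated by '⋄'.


Every regrouping of m is equal, so read the y-inputs in written order.
m(y1, y3) collapses to y1 ⋄ y3
m(y2, m(y1, y3)) collapses to y2 ⋄ y1 ⋄ y3

y2 ⋄ y1 ⋄ y3


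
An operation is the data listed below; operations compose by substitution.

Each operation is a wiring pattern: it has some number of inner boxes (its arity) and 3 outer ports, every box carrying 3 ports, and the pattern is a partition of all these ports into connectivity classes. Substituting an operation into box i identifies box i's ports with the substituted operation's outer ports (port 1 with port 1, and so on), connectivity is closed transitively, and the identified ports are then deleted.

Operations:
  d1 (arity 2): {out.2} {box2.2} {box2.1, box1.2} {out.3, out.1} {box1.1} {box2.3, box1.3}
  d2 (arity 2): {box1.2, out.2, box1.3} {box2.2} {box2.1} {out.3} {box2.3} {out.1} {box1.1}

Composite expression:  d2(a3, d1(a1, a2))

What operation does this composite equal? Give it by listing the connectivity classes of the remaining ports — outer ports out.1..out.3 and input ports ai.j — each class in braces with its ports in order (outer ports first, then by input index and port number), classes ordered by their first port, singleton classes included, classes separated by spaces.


{out.1} {out.2, a3.2, a3.3} {out.3} {a1.1} {a1.2, a2.1} {a1.3, a2.3} {a2.2} {a3.1}

Substituting into d2 glues patterns; closure does the rest.
the subtree at d1 composes to {out.1, out.3} {out.2} {a1.1} {a1.2, a2.1} {a1.3, a2.3} {a2.2} on (a1, a2); out.j = own outer ports
the subtree at d2 composes to {out.1} {out.2, a3.2, a3.3} {out.3} {a1.1} {a1.2, a2.1} {a1.3, a2.3} {a2.2} {a3.1} on (a3, a1, a2); out.j = own outer ports


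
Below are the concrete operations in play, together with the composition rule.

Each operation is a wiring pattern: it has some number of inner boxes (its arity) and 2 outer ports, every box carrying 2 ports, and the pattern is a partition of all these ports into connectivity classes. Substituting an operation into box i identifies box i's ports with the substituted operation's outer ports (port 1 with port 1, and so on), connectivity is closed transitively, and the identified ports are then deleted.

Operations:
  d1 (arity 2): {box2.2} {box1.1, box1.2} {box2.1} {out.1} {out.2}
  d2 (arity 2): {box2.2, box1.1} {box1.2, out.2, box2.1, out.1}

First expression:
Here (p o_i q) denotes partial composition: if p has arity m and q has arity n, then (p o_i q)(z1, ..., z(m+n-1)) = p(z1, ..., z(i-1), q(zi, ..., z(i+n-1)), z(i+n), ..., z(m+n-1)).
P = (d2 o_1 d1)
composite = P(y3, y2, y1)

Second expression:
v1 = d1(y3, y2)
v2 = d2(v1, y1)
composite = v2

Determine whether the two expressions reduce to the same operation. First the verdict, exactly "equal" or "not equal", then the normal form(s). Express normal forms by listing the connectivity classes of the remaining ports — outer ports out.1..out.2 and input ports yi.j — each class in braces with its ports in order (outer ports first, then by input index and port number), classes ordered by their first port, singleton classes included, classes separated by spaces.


Reducing the first expression gives {out.1, out.2, y1.1} {y1.2} {y2.1} {y2.2} {y3.1, y3.2}
Reducing the second expression gives {out.1, out.2, y1.1} {y1.2} {y2.1} {y2.2} {y3.1, y3.2}
Both agree, so they are equal.

equal: each reduces to {out.1, out.2, y1.1} {y1.2} {y2.1} {y2.2} {y3.1, y3.2}


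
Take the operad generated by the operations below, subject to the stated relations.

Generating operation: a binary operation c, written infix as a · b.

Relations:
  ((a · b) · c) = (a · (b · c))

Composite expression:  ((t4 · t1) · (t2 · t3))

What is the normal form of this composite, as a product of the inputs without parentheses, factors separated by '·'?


t4 · t1 · t2 · t3

Associativity of c dissolves the nesting; only the t-input order survives.
(t4 · t1) spells out as t4 · t1
(t2 · t3) spells out as t2 · t3
((t4 · t1) · (t2 · t3)) spells out as t4 · t1 · t2 · t3


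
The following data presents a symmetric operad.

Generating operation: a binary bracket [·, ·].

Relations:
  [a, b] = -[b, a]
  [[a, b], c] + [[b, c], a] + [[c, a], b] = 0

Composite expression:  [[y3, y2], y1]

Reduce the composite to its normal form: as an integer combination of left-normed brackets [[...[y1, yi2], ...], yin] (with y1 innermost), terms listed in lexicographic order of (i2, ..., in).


[[y1, y2], y3] - [[y1, y3], y2]


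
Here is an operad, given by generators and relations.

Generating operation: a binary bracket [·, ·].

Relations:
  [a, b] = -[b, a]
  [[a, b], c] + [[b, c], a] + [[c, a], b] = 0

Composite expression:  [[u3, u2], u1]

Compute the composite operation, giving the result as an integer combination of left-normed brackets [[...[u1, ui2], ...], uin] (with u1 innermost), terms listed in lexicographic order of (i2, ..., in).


[[u1, u2], u3] - [[u1, u3], u2]

Antisymmetry and Jacobi reduce to u1-anchored left-normed brackets.
Composite bracket: [[u3, u2], u1]
Expanding via [a, b] = ab - ba: 4 signed words (2^2 = 4).
Coefficients come from the u1-initial words:
  from u1u2u3, sign +1: term +[[u1, u2], u3]
  from u1u3u2, sign -1: term -[[u1, u3], u2]


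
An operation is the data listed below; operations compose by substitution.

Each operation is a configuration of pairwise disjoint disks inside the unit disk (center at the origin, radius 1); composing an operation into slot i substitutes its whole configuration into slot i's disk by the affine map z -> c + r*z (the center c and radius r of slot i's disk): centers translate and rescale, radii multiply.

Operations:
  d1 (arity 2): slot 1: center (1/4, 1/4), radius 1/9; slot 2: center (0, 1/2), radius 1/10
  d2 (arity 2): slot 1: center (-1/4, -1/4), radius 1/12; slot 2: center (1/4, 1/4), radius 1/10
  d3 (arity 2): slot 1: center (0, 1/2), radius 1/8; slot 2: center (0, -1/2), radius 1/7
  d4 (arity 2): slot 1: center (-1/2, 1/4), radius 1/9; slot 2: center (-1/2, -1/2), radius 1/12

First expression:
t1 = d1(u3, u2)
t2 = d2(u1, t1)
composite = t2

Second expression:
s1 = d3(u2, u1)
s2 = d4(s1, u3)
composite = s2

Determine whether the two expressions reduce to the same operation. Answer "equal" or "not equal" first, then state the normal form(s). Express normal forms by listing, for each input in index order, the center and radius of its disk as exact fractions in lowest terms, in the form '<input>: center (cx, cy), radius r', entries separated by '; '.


not equal — first u1: center (-1/4, -1/4), radius 1/12; u2: center (1/4, 3/10), radius 1/100; u3: center (11/40, 11/40), radius 1/90, second u1: center (-1/2, 7/36), radius 1/63; u2: center (-1/2, 11/36), radius 1/72; u3: center (-1/2, -1/2), radius 1/12

The first expression reduces to u1: center (-1/4, -1/4), radius 1/12; u2: center (1/4, 3/10), radius 1/100; u3: center (11/40, 11/40), radius 1/90
The second expression reduces to u1: center (-1/2, 7/36), radius 1/63; u2: center (-1/2, 11/36), radius 1/72; u3: center (-1/2, -1/2), radius 1/12
No match — not equal.


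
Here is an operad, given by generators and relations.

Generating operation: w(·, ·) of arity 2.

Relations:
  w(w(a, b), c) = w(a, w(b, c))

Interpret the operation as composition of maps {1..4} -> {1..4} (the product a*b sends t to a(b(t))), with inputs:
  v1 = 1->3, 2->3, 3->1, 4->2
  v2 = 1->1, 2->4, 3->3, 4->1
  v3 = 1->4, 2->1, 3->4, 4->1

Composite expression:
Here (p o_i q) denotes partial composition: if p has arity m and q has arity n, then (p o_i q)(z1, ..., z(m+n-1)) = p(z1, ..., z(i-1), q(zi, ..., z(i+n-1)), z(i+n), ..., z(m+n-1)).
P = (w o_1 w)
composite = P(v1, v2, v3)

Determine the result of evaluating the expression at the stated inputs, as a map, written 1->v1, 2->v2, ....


1->3, 2->3, 3->3, 4->3

w(v1, v2) = 1->3, 2->2, 3->1, 4->3
w(w(v1, v2), v3) = 1->3, 2->3, 3->3, 4->3


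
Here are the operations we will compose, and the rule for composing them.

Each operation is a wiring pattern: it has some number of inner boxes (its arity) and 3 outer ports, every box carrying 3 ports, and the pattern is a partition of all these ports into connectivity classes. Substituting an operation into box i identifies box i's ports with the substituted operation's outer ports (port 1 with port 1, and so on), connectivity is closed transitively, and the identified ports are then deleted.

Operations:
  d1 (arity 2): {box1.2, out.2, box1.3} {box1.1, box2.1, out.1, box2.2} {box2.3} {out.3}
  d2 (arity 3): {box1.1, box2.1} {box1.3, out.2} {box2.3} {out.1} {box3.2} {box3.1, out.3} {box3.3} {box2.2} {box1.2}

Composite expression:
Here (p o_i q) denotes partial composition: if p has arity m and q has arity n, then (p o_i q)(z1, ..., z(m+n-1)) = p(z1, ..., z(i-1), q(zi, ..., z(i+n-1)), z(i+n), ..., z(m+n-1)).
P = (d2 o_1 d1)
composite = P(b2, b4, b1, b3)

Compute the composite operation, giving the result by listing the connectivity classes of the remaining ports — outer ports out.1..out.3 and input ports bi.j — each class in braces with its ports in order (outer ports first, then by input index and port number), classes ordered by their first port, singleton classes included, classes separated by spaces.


{out.1} {out.2} {out.3, b3.1} {b1.1, b2.1, b4.1, b4.2} {b1.2} {b1.3} {b2.2, b2.3} {b3.2} {b3.3} {b4.3}

Reachability decides: close wires over d2-identified ports.
through d1, on inputs (b2, b4): {out.1, b2.1, b4.1, b4.2} {out.2, b2.2, b2.3} {out.3} {b4.3} (out.j = stage outer ports)
through d2, on inputs (b2, b4, b1, b3): {out.1} {out.2} {out.3, b3.1} {b1.1, b2.1, b4.1, b4.2} {b1.2} {b1.3} {b2.2, b2.3} {b3.2} {b3.3} {b4.3} (out.j = stage outer ports)


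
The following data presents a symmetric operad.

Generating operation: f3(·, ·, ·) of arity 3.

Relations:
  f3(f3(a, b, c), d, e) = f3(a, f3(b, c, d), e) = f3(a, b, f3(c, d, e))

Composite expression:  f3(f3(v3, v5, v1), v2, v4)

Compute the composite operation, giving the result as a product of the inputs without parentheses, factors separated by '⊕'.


v3 ⊕ v5 ⊕ v1 ⊕ v2 ⊕ v4

Under associativity of f3, the answer is the v's in reading order.
f3(v3, v5, v1) reduces to v3 ⊕ v5 ⊕ v1
f3(f3(v3, v5, v1), v2, v4) reduces to v3 ⊕ v5 ⊕ v1 ⊕ v2 ⊕ v4


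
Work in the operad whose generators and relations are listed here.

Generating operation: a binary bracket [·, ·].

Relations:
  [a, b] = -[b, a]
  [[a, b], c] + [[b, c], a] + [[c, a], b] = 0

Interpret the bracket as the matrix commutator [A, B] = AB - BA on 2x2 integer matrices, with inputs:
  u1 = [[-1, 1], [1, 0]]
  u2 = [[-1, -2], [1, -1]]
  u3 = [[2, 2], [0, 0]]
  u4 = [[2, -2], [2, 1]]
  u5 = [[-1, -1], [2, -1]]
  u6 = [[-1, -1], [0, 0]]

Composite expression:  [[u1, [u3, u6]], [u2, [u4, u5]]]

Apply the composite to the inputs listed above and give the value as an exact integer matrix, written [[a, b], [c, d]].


[[0, 0], [0, 0]]

[u3, u6] = [[0, 0], [0, 0]]
[u1, [u3, u6]] = [[0, 0], [0, 0]]
[u4, u5] = [[-2, -1], [-2, 2]]
[u2, [u4, u5]] = [[5, -8], [-4, -5]]
[[u1, [u3, u6]], [u2, [u4, u5]]] = [[0, 0], [0, 0]]


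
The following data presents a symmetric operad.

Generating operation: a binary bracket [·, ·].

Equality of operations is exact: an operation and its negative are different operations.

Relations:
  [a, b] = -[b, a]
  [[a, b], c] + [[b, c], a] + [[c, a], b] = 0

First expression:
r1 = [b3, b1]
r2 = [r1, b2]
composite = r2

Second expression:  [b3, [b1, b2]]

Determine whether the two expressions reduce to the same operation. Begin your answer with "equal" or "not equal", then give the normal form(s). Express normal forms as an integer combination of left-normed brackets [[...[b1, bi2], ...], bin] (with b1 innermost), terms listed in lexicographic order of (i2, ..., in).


not equal: they reduce to -[[b1, b3], b2] and -[[b1, b2], b3]

The first expression reduces to -[[b1, b3], b2]
The second expression reduces to -[[b1, b2], b3]
The forms do not match — not equal.


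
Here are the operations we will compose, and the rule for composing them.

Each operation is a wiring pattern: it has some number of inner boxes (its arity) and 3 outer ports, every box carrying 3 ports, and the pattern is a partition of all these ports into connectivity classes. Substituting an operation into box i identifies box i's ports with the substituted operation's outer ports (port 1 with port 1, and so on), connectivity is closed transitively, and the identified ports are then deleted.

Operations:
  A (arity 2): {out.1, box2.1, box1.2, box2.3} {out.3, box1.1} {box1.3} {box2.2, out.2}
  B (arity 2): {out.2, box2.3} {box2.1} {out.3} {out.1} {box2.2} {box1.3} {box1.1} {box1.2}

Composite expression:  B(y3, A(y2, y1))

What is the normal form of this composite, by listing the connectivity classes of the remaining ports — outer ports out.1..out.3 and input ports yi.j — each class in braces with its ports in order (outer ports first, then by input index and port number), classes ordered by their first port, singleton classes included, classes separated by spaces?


{out.1} {out.2, y2.1} {out.3} {y1.1, y1.3, y2.2} {y1.2} {y2.3} {y3.1} {y3.2} {y3.3}

Treat the ports identified at B as solder joints: merge, then drop.
A over (y2, y1) gives {out.1, y1.1, y1.3, y2.2} {out.2, y1.2} {out.3, y2.1} {y2.3}, out.j being that stage's outer ports
B over (y3, y2, y1) gives {out.1} {out.2, y2.1} {out.3} {y1.1, y1.3, y2.2} {y1.2} {y2.3} {y3.1} {y3.2} {y3.3}, out.j being that stage's outer ports


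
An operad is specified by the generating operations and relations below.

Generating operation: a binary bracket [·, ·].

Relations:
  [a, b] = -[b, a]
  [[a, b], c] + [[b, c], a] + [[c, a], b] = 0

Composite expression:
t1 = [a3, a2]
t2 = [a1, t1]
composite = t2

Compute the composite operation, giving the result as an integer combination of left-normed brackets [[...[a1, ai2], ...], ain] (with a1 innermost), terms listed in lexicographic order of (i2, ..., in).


-[[a1, a2], a3] + [[a1, a3], a2]


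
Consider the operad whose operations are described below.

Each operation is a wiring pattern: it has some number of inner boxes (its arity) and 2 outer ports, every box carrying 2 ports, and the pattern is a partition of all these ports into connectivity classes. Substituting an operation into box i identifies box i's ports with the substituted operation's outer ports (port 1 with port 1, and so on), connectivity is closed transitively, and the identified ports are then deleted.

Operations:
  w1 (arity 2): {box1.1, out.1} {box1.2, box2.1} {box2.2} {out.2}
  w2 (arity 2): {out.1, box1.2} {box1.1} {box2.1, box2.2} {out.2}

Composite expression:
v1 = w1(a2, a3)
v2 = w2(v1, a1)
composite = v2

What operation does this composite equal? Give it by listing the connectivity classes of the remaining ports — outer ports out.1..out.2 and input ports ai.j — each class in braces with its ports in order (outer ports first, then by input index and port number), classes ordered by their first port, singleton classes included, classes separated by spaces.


{out.1} {out.2} {a1.1, a1.2} {a2.1} {a2.2, a3.1} {a3.2}


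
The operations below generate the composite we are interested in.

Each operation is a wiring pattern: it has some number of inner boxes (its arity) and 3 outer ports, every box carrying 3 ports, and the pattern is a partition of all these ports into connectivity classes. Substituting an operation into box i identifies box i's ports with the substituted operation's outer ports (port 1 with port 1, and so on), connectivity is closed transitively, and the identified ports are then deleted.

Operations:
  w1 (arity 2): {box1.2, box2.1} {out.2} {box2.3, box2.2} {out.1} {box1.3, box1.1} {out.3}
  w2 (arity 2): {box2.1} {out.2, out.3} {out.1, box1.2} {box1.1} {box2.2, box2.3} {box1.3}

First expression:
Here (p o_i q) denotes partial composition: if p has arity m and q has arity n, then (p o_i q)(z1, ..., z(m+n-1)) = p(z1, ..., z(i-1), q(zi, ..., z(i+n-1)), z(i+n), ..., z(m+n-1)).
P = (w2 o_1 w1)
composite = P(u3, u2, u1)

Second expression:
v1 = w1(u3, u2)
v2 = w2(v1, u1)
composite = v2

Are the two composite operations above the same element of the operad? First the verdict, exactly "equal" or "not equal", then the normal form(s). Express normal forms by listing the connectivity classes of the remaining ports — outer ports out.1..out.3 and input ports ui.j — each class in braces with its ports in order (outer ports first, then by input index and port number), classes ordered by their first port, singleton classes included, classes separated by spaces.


equal: each reduces to {out.1} {out.2, out.3} {u1.1} {u1.2, u1.3} {u2.1, u3.2} {u2.2, u2.3} {u3.1, u3.3}


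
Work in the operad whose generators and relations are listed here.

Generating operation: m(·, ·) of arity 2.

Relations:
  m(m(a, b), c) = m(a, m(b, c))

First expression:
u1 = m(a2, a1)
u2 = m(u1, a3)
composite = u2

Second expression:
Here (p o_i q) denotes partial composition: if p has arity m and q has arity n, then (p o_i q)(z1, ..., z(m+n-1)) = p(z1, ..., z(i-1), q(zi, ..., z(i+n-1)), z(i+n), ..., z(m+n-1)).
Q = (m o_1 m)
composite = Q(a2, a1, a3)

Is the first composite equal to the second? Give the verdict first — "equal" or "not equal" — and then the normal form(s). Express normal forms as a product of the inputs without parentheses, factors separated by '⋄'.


equal — both sides give a2 ⋄ a1 ⋄ a3

In normal form, the first expression is a2 ⋄ a1 ⋄ a3
In normal form, the second expression is a2 ⋄ a1 ⋄ a3
Both agree, so they are equal.


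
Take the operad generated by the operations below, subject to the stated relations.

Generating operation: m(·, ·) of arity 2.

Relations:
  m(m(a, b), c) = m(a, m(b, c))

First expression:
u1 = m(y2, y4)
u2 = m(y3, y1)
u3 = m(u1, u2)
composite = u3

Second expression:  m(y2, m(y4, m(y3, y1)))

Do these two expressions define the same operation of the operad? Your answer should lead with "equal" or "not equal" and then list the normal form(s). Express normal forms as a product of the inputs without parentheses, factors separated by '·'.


equal; the common form is y2 · y4 · y3 · y1


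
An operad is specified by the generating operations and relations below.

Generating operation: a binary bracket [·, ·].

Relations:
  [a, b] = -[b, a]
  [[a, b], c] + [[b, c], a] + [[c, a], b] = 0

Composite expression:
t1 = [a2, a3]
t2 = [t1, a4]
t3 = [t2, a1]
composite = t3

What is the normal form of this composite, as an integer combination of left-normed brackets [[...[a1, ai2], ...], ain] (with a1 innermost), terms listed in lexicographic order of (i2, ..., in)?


-[[[a1, a2], a3], a4] + [[[a1, a3], a2], a4] + [[[a1, a4], a2], a3] - [[[a1, a4], a3], a2]


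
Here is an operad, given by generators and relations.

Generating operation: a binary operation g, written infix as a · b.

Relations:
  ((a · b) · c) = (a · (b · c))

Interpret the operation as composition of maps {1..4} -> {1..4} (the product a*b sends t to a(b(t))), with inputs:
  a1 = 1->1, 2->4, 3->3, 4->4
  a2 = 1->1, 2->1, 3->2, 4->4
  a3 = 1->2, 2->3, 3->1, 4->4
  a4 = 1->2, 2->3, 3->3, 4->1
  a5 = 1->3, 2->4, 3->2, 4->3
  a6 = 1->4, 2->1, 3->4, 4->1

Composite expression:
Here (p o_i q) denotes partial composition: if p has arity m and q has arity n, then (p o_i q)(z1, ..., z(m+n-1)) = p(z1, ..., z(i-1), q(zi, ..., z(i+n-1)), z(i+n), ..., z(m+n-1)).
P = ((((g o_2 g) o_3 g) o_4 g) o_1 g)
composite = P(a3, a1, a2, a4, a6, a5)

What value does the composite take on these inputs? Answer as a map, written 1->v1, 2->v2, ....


1->2, 2->2, 3->2, 4->2

(a3 · a1) = 1->2, 2->4, 3->1, 4->4
(a6 · a5) = 1->4, 2->1, 3->1, 4->4
(a4 · (a6 · a5)) = 1->1, 2->2, 3->2, 4->1
(a2 · (a4 · (a6 · a5))) = 1->1, 2->1, 3->1, 4->1
((a3 · a1) · (a2 · (a4 · (a6 · a5)))) = 1->2, 2->2, 3->2, 4->2


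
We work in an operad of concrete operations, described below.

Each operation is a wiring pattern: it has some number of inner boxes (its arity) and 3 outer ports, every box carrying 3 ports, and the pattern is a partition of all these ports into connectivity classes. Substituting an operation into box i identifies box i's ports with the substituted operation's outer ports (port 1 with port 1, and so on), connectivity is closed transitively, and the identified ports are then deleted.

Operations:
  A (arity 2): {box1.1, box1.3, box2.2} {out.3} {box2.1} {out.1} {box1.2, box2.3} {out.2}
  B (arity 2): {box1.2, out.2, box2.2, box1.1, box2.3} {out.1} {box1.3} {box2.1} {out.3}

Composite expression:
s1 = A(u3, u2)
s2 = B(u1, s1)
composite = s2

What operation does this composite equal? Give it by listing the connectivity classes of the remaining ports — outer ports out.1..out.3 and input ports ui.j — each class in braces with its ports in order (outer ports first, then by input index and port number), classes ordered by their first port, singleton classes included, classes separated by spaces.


{out.1} {out.2, u1.1, u1.2} {out.3} {u1.3} {u2.1} {u2.2, u3.1, u3.3} {u2.3, u3.2}

After gluing at B, chains via deleted ports link the u-ports.
A over (u3, u2) gives {out.1} {out.2} {out.3} {u2.1} {u2.2, u3.1, u3.3} {u2.3, u3.2}, out.j being that stage's outer ports
B over (u1, u3, u2) gives {out.1} {out.2, u1.1, u1.2} {out.3} {u1.3} {u2.1} {u2.2, u3.1, u3.3} {u2.3, u3.2}, out.j being that stage's outer ports


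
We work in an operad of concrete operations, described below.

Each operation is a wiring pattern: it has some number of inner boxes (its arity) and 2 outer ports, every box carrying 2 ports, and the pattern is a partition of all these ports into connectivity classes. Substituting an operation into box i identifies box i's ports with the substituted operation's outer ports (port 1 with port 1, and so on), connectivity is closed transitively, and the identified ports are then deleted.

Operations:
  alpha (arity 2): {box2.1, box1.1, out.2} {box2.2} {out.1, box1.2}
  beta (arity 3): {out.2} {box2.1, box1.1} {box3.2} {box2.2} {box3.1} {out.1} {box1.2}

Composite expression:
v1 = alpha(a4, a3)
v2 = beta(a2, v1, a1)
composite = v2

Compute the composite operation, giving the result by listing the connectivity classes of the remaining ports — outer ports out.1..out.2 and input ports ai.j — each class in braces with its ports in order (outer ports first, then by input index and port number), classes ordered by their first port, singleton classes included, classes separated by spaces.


{out.1} {out.2} {a1.1} {a1.2} {a2.1, a4.2} {a2.2} {a3.1, a4.1} {a3.2}

Reachability decides: close wires over beta-identified ports.
through alpha, on inputs (a4, a3): {out.1, a4.2} {out.2, a3.1, a4.1} {a3.2} (out.j = stage outer ports)
through beta, on inputs (a2, a4, a3, a1): {out.1} {out.2} {a1.1} {a1.2} {a2.1, a4.2} {a2.2} {a3.1, a4.1} {a3.2} (out.j = stage outer ports)


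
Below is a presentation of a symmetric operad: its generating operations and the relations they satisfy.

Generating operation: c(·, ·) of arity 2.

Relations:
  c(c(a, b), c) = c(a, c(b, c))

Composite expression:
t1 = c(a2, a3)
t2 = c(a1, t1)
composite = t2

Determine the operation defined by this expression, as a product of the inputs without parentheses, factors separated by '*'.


a1 * a2 * a3

Every regrouping of c is equal, so read the a-inputs in written order.
c(a2, a3) unparenthesizes to a2 * a3
c(a1, c(a2, a3)) unparenthesizes to a1 * a2 * a3


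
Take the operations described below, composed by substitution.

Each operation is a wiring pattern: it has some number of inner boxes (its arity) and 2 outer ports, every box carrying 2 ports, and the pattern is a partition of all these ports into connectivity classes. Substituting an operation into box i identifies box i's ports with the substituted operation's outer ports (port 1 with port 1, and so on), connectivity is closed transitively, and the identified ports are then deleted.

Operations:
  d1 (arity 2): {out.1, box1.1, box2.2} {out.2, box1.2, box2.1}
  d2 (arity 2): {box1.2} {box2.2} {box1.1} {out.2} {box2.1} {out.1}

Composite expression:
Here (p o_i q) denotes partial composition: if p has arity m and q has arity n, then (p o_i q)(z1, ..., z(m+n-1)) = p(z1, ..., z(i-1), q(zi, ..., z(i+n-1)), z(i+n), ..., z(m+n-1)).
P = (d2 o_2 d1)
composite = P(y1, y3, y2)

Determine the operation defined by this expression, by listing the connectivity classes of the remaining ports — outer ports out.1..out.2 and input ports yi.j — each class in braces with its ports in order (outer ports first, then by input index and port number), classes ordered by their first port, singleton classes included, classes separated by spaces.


{out.1} {out.2} {y1.1} {y1.2} {y2.1, y3.2} {y2.2, y3.1}

Substituting into d2 glues patterns; closure does the rest.
through d1, on inputs (y3, y2): {out.1, y2.2, y3.1} {out.2, y2.1, y3.2} (out.j = stage outer ports)
through d2, on inputs (y1, y3, y2): {out.1} {out.2} {y1.1} {y1.2} {y2.1, y3.2} {y2.2, y3.1} (out.j = stage outer ports)


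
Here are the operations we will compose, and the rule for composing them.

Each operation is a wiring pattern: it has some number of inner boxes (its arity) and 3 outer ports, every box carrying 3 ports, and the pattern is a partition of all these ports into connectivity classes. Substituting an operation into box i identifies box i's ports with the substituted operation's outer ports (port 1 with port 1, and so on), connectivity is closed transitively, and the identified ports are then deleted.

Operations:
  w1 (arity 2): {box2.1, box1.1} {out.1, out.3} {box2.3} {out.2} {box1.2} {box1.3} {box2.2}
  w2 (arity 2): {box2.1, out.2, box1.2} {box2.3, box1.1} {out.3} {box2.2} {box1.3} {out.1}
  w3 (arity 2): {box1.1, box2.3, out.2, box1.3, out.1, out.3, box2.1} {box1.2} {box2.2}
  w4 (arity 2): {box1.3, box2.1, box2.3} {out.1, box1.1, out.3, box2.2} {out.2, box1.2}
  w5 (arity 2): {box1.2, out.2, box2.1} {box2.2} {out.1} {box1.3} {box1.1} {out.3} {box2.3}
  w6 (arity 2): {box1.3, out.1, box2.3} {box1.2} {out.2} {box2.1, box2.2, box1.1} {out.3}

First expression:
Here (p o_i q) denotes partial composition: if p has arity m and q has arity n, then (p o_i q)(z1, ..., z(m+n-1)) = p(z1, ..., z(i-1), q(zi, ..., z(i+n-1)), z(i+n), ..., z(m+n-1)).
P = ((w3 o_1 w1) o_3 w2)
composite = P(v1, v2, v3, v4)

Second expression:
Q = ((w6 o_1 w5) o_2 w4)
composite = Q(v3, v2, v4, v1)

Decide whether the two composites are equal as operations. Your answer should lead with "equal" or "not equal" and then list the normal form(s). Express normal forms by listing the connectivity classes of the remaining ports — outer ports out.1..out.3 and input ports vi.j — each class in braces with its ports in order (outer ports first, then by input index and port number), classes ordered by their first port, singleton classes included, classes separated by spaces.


not equal; first: {out.1, out.2, out.3} {v1.1, v2.1} {v1.2} {v1.3} {v2.2} {v2.3} {v3.1, v4.3} {v3.2, v4.1} {v3.3} {v4.2}; second: {out.1, v1.3} {out.2} {out.3} {v1.1, v1.2} {v2.1, v3.2, v4.2} {v2.2} {v2.3, v4.1, v4.3} {v3.1} {v3.3}

The first composite normalizes to {out.1, out.2, out.3} {v1.1, v2.1} {v1.2} {v1.3} {v2.2} {v2.3} {v3.1, v4.3} {v3.2, v4.1} {v3.3} {v4.2}
The second composite normalizes to {out.1, v1.3} {out.2} {out.3} {v1.1, v1.2} {v2.1, v3.2, v4.2} {v2.2} {v2.3, v4.1, v4.3} {v3.1} {v3.3}
Distinct normal forms: not equal.


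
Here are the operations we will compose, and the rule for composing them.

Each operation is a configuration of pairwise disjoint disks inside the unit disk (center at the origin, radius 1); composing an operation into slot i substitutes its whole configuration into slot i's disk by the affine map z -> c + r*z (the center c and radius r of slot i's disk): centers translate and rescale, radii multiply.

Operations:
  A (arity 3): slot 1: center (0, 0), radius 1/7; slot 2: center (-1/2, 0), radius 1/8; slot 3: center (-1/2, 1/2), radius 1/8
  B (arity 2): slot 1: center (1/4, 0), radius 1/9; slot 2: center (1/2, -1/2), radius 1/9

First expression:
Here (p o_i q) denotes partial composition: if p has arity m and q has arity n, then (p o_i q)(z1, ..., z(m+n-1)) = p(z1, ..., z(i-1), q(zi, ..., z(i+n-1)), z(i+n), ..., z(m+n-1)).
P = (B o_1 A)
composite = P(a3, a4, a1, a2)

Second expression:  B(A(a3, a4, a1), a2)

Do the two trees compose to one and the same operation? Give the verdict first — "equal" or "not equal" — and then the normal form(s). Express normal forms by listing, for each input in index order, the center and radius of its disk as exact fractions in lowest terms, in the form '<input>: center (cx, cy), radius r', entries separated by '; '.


equal; the common form is a1: center (7/36, 1/18), radius 1/72; a2: center (1/2, -1/2), radius 1/9; a3: center (1/4, 0), radius 1/63; a4: center (7/36, 0), radius 1/72

The first composite normalizes to a1: center (7/36, 1/18), radius 1/72; a2: center (1/2, -1/2), radius 1/9; a3: center (1/4, 0), radius 1/63; a4: center (7/36, 0), radius 1/72
The second composite normalizes to a1: center (7/36, 1/18), radius 1/72; a2: center (1/2, -1/2), radius 1/9; a3: center (1/4, 0), radius 1/63; a4: center (7/36, 0), radius 1/72
One common form — equal.


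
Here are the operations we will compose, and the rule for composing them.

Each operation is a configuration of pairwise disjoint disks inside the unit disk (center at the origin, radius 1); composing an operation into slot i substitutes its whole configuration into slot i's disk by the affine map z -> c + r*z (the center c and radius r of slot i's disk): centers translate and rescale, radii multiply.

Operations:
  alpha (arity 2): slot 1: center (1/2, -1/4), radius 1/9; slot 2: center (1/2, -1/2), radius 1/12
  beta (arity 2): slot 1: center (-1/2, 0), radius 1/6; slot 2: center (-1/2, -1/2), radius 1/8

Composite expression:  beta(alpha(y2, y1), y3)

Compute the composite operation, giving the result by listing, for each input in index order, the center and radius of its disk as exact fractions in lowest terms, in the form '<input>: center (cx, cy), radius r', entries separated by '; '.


Only the slot chain above each y matters under beta; compose those maps.
for y2, the 2-step affine chain lands on center (-5/12, -1/24), radius 1/54
for y1, the 2-step affine chain lands on center (-5/12, -1/12), radius 1/72
for y3, the 1-step affine chain lands on center (-1/2, -1/2), radius 1/8

y1: center (-5/12, -1/12), radius 1/72; y2: center (-5/12, -1/24), radius 1/54; y3: center (-1/2, -1/2), radius 1/8


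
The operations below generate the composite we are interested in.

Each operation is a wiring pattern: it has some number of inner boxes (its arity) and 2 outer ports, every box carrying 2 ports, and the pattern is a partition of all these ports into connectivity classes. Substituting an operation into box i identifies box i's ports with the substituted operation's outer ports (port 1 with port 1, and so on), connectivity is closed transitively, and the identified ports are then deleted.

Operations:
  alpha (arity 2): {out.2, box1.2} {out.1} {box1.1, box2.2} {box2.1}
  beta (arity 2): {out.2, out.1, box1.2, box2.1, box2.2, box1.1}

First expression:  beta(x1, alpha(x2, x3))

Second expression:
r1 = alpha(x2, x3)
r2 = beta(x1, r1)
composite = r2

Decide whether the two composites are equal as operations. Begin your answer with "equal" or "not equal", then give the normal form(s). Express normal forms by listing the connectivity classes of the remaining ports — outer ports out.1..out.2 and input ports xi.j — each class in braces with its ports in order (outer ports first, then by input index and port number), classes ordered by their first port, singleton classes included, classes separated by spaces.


The first expression, normalized: {out.1, out.2, x1.1, x1.2, x2.2} {x2.1, x3.2} {x3.1}
The second expression, normalized: {out.1, out.2, x1.1, x1.2, x2.2} {x2.1, x3.2} {x3.1}
One common form — equal.

equal — both sides give {out.1, out.2, x1.1, x1.2, x2.2} {x2.1, x3.2} {x3.1}


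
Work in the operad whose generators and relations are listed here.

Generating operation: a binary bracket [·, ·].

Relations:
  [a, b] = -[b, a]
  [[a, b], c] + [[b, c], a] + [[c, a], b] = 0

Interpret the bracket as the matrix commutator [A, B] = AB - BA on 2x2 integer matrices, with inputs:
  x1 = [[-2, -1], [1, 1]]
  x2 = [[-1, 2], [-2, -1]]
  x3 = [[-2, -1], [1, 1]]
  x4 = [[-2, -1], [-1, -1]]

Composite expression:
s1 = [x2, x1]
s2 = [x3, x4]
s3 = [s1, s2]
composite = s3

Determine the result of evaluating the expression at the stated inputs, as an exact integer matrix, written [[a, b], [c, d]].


[[-36, -24], [24, 36]]

[x2, x1] = [[0, 6], [6, 0]]
[x3, x4] = [[2, 2], [-4, -2]]
[[x2, x1], [x3, x4]] = [[-36, -24], [24, 36]]


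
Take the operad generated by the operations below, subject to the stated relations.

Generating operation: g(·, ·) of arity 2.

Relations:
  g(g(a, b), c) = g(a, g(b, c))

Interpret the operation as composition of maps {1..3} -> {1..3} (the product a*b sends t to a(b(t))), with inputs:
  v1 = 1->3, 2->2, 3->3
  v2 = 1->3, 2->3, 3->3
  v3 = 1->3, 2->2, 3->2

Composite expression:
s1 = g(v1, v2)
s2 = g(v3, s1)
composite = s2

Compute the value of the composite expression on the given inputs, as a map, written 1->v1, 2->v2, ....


g(v1, v2) = 1->3, 2->3, 3->3
g(v3, g(v1, v2)) = 1->2, 2->2, 3->2

1->2, 2->2, 3->2


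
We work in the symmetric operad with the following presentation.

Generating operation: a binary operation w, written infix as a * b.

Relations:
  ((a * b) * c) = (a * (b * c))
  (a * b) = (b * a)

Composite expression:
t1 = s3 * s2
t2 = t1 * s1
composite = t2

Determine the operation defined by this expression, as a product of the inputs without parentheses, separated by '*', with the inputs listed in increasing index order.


With w associative and commutative, the s-input set is all that matters.
(s3 * s2) flattens to s3 * s2
((s3 * s2) * s1) flattens to s3 * s2 * s1
putting the inputs in ascending order: s1 * s2 * s3

s1 * s2 * s3


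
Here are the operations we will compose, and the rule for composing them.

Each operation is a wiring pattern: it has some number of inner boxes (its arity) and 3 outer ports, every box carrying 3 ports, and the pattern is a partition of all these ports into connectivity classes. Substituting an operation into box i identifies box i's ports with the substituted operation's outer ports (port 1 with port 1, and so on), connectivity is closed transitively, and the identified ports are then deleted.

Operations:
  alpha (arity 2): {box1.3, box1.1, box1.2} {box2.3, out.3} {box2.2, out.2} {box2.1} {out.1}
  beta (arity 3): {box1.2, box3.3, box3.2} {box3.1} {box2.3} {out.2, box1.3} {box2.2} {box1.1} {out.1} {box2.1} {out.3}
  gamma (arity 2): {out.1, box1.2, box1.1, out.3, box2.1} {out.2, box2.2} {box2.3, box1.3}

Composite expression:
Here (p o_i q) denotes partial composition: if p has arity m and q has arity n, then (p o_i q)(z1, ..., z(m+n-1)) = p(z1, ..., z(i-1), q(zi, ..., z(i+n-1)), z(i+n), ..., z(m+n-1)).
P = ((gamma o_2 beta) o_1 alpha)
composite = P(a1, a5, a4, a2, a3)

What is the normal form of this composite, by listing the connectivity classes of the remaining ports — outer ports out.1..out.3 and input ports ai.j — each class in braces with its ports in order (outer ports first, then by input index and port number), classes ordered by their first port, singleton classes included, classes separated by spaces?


Substituting into gamma glues patterns; closure does the rest.
stage alpha: inputs (a1, a5), connectivity {out.1} {out.2, a5.2} {out.3, a5.3} {a1.1, a1.2, a1.3} {a5.1}, out.j its boundary
stage beta: inputs (a4, a2, a3), connectivity {out.1} {out.2, a4.3} {out.3} {a2.1} {a2.2} {a2.3} {a3.1} {a3.2, a3.3, a4.2} {a4.1}, out.j its boundary
stage gamma: inputs (a1, a5, a4, a2, a3), connectivity {out.1, out.3, a5.2} {out.2, a4.3} {a1.1, a1.2, a1.3} {a2.1} {a2.2} {a2.3} {a3.1} {a3.2, a3.3, a4.2} {a4.1} {a5.1} {a5.3}, out.j its boundary

{out.1, out.3, a5.2} {out.2, a4.3} {a1.1, a1.2, a1.3} {a2.1} {a2.2} {a2.3} {a3.1} {a3.2, a3.3, a4.2} {a4.1} {a5.1} {a5.3}


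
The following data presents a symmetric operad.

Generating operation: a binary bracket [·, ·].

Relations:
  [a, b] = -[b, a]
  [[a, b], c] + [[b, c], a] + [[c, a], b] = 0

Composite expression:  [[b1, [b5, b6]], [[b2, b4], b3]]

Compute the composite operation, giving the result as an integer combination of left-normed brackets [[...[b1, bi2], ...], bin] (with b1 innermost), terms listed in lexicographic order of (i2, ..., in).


In the tensor algebra, words opening b1 carry the b1-anchored form.
Composite bracket: [[b1, [b5, b6]], [[b2, b4], b3]]
Full expansion: 32 signed words from ab - ba (2^5 = 32).
Keep just the words that open with b1:
  word b1b5b6b2b4b3 has sign +1, contributing +[[[[[b1, b5], b6], b2], b4], b3]
  word b1b5b6b3b2b4 has sign -1, contributing -[[[[[b1, b5], b6], b3], b2], b4]
  word b1b5b6b3b4b2 has sign +1, contributing +[[[[[b1, b5], b6], b3], b4], b2]
  word b1b5b6b4b2b3 has sign -1, contributing -[[[[[b1, b5], b6], b4], b2], b3]
  word b1b6b5b2b4b3 has sign -1, contributing -[[[[[b1, b6], b5], b2], b4], b3]
  word b1b6b5b3b2b4 has sign +1, contributing +[[[[[b1, b6], b5], b3], b2], b4]
  word b1b6b5b3b4b2 has sign -1, contributing -[[[[[b1, b6], b5], b3], b4], b2]
  word b1b6b5b4b2b3 has sign +1, contributing +[[[[[b1, b6], b5], b4], b2], b3]

[[[[[b1, b5], b6], b2], b4], b3] - [[[[[b1, b5], b6], b3], b2], b4] + [[[[[b1, b5], b6], b3], b4], b2] - [[[[[b1, b5], b6], b4], b2], b3] - [[[[[b1, b6], b5], b2], b4], b3] + [[[[[b1, b6], b5], b3], b2], b4] - [[[[[b1, b6], b5], b3], b4], b2] + [[[[[b1, b6], b5], b4], b2], b3]


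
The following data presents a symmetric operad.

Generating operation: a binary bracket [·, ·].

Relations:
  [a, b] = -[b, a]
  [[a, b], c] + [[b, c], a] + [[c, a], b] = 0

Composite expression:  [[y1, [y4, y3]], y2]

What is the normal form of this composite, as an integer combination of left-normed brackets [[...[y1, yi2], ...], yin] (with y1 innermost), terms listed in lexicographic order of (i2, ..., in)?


-[[[y1, y3], y4], y2] + [[[y1, y4], y3], y2]

Expand each bracket as ab - ba; the y1-initial words give the coefficients.
Composite bracket: [[y1, [y4, y3]], y2]
Under [a, b] = ab - ba we get 8 signed associative words (2^3 = 8).
Keep just the words that open with y1:
  sign of y1y3y4y2 is -1, so it contributes -[[[y1, y3], y4], y2]
  sign of y1y4y3y2 is +1, so it contributes +[[[y1, y4], y3], y2]


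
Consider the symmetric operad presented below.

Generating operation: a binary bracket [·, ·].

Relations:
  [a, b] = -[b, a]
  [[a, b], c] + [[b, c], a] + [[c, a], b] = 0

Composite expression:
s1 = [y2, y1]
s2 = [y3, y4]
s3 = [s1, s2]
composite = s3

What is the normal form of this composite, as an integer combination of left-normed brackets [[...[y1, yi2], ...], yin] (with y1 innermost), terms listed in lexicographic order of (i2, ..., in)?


-[[[y1, y2], y3], y4] + [[[y1, y2], y4], y3]

Skip Jacobi rewriting: expand, keep y1-initial words, read off terms.
Composite bracket: [[y2, y1], [y3, y4]]
The bracket unfolds into 8 signed words via [a, b] = ab - ba (2^3 = 8).
Collect the words opening with y1:
  word y1y2y3y4 has sign -1, contributing -[[[y1, y2], y3], y4]
  word y1y2y4y3 has sign +1, contributing +[[[y1, y2], y4], y3]
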